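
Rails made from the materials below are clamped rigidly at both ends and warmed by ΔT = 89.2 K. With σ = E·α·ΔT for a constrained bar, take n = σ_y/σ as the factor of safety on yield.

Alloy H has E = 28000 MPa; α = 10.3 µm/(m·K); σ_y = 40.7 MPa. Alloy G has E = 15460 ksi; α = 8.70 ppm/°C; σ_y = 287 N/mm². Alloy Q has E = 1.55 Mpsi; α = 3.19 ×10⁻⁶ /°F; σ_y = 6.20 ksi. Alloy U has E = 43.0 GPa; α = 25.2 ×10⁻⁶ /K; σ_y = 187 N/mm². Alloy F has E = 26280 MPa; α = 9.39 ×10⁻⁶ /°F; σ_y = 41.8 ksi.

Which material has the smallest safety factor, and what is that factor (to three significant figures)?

alloy H, n = 1.58

With everything in SI (GPa, ×10⁻⁶/K, MPa):
  alloy H: E = 28.00, α = 10.3, σ_y = 40.70 → σ = 25.7 MPa, n = 1.58
  alloy G: E = 106.6, α = 8.70, σ_y = 287.0 → σ = 82.7 MPa, n = 3.47
  alloy Q: E = 10.69, α = 5.74, σ_y = 42.75 → σ = 5.47 MPa, n = 7.81
  alloy U: E = 43.00, α = 25.2, σ_y = 187.0 → σ = 96.7 MPa, n = 1.93
  alloy F: E = 26.28, α = 16.9, σ_y = 288.2 → σ = 39.6 MPa, n = 7.27
Alloy H has the lowest safety factor, n = 1.58.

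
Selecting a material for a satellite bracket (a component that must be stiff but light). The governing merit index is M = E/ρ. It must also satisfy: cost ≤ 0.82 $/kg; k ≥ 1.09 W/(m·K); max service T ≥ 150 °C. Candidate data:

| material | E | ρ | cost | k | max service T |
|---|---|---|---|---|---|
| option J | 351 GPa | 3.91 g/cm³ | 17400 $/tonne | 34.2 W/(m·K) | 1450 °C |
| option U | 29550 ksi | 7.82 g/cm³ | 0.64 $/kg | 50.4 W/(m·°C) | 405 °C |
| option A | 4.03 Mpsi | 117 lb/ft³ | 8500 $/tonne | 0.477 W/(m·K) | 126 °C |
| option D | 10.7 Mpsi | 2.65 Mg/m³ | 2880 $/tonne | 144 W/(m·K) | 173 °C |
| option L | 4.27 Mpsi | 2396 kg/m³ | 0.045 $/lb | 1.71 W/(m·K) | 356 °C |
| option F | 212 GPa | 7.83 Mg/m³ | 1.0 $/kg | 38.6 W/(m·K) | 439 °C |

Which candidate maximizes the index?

Screen on constraints: cost ≤ 0.82 $/kg; k ≥ 1.09 W/(m·K); max service T ≥ 150 °C. Survivors: option U, option L.
Putting every candidate on a common basis:
  option U: E = 203.7 GPa, ρ = 7820 kg/m³
  option L: E = 29.44 GPa, ρ = 2396 kg/m³
  option U: M = 26.1 MN·m/kg
  option L: M = 12.3 MN·m/kg
The maximum is for option U.

option U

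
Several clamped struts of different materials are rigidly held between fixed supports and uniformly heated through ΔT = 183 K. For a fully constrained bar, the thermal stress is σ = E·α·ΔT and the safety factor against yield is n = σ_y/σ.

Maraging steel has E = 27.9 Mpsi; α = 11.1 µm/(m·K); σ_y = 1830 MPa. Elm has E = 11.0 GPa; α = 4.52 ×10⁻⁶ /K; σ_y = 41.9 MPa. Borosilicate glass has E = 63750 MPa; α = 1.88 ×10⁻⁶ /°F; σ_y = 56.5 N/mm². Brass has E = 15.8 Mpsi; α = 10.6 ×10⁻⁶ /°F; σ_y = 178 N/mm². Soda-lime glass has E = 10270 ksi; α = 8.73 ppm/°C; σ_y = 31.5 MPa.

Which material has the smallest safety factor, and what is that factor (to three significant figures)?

Converting E to GPa, α to ×10⁻⁶/K, σ_y to MPa, then σ and n for each:
  maraging steel: E = 192.4, α = 11.1, σ_y = 1830 → σ = 391 MPa, n = 4.68
  elm: E = 11.00, α = 4.52, σ_y = 41.90 → σ = 9.10 MPa, n = 4.61
  borosilicate glass: E = 63.75, α = 3.38, σ_y = 56.50 → σ = 39.5 MPa, n = 1.43
  brass: E = 108.9, α = 19.1, σ_y = 178.0 → σ = 380 MPa, n = 0.468
  soda-lime glass: E = 70.81, α = 8.73, σ_y = 31.50 → σ = 113 MPa, n = 0.278
Smallest n: soda-lime glass with n = 0.278.

soda-lime glass, n = 0.278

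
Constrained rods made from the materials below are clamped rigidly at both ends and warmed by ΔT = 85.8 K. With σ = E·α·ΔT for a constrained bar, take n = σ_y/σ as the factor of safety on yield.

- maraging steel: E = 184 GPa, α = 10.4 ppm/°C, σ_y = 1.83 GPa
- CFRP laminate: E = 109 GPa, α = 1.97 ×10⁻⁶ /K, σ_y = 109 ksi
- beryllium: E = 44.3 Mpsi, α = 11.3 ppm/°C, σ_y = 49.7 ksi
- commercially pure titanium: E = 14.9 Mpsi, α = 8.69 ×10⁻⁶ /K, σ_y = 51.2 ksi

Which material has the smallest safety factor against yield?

In consistent units (E in GPa, α in ×10⁻⁶/K, σ_y in MPa):
  maraging steel: E = 184.0, α = 10.4, σ_y = 1830 → σ = 164 MPa, n = 11.1
  CFRP laminate: E = 109.0, α = 1.97, σ_y = 751.5 → σ = 18.4 MPa, n = 40.8
  beryllium: E = 305.4, α = 11.3, σ_y = 342.7 → σ = 296 MPa, n = 1.16
  commercially pure titanium: E = 102.7, α = 8.69, σ_y = 353.0 → σ = 76.6 MPa, n = 4.61
Smallest n: beryllium with n = 1.16.

beryllium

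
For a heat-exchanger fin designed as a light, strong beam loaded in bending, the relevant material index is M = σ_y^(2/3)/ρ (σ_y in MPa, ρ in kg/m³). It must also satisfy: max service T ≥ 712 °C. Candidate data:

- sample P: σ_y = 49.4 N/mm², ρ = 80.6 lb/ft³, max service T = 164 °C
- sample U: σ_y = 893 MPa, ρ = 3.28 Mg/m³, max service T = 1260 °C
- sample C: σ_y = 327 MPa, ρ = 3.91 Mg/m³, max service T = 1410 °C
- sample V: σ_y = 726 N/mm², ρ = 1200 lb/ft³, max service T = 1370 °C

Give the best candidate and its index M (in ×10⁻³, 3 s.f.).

Screen on constraints: max service T ≥ 712 °C. Survivors: sample U, sample C, sample V.
In SI units:
  sample U: σ_y = 893.0 MPa, ρ = 3280 kg/m³
  sample C: σ_y = 327.0 MPa, ρ = 3910 kg/m³
  sample V: σ_y = 726.0 MPa, ρ = 19220 kg/m³
  sample U: M = 28.3×10⁻³
  sample C: M = 12.1×10⁻³
  sample V: M = 4.20×10⁻³
The maximum is for sample U.

sample U, M = 28.3×10⁻³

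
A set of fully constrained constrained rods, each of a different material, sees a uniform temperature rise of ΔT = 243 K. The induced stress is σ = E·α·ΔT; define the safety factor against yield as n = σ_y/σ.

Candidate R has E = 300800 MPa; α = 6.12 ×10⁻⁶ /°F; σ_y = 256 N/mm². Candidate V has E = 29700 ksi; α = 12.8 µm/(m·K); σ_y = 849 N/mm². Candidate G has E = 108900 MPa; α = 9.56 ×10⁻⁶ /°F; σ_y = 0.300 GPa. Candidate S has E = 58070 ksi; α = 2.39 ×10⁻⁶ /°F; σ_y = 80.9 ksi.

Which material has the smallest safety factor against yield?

Converting E to GPa, α to ×10⁻⁶/K, σ_y to MPa, then σ and n for each:
  candidate R: E = 300.8, α = 11.0, σ_y = 256.0 → σ = 805 MPa, n = 0.318
  candidate V: E = 204.8, α = 12.8, σ_y = 849.0 → σ = 637 MPa, n = 1.33
  candidate G: E = 108.9, α = 17.2, σ_y = 300.0 → σ = 455 MPa, n = 0.659
  candidate S: E = 400.4, α = 4.30, σ_y = 557.8 → σ = 419 MPa, n = 1.33
Candidate R has the lowest safety factor, n = 0.318.

candidate R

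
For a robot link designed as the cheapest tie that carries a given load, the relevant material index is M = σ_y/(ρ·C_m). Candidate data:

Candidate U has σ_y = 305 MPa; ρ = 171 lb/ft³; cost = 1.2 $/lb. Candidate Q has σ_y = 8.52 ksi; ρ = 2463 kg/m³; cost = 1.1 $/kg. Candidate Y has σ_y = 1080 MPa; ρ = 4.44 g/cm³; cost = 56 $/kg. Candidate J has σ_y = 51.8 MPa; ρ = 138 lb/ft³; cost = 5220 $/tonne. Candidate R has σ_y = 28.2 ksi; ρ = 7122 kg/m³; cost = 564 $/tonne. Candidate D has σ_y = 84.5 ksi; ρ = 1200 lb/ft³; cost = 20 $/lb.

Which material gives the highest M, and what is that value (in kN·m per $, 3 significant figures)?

candidate R, M = 48.4 kN·m per $

Putting every candidate on a common basis:
  candidate U: σ_y = 305.0 MPa, ρ = 2739 kg/m³, cost = 2.646 $/kg
  candidate Q: σ_y = 58.74 MPa, ρ = 2463 kg/m³, cost = 1.100 $/kg
  candidate Y: σ_y = 1080 MPa, ρ = 4440 kg/m³, cost = 56.00 $/kg
  candidate J: σ_y = 51.80 MPa, ρ = 2211 kg/m³, cost = 5.220 $/kg
  candidate R: σ_y = 194.4 MPa, ρ = 7122 kg/m³, cost = 0.5640 $/kg
  candidate D: σ_y = 582.6 MPa, ρ = 19220 kg/m³, cost = 44.09 $/kg
  candidate R: M = 48.4 kN·m per $
  candidate U: M = 42.1 kN·m per $
  candidate Q: M = 21.7 kN·m per $
  candidate J: M = 4.49 kN·m per $
  candidate Y: M = 4.34 kN·m per $
  candidate D: M = 0.687 kN·m per $
Candidate R ranks first.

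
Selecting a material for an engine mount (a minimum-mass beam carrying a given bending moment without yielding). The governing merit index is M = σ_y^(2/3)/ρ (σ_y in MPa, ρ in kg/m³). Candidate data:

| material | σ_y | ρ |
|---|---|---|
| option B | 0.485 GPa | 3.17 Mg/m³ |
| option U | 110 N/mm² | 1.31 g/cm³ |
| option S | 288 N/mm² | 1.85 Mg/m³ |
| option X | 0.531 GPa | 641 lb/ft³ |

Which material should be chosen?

In SI units:
  option B: σ_y = 485.0 MPa, ρ = 3170 kg/m³
  option U: σ_y = 110.0 MPa, ρ = 1310 kg/m³
  option S: σ_y = 288.0 MPa, ρ = 1850 kg/m³
  option X: σ_y = 531.0 MPa, ρ = 10270 kg/m³
  option S: M = 23.6×10⁻³
  option B: M = 19.5×10⁻³
  option U: M = 17.5×10⁻³
  option X: M = 6.39×10⁻³
Highest index: option S.

option S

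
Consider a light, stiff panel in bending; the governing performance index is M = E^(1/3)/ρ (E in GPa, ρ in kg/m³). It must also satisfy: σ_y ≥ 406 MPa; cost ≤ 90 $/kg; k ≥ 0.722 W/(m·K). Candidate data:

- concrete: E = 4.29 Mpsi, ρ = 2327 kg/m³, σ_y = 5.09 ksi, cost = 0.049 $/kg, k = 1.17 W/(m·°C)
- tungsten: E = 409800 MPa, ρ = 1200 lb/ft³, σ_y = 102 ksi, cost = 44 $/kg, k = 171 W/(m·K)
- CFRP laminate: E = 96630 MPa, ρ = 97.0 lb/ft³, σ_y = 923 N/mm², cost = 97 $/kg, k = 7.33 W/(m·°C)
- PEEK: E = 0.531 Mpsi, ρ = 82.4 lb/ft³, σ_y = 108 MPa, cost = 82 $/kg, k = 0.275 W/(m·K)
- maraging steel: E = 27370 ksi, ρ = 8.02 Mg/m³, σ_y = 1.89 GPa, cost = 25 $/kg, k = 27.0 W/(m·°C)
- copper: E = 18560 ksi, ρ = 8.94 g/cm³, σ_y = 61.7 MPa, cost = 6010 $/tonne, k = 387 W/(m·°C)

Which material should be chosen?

maraging steel

Screen on constraints: σ_y ≥ 406 MPa; cost ≤ 90 $/kg; k ≥ 0.722 W/(m·K). Survivors: tungsten, maraging steel.
After converting to SI:
  tungsten: E = 409.8 GPa, ρ = 19220 kg/m³
  maraging steel: E = 188.7 GPa, ρ = 8020 kg/m³
  maraging steel: M = 0.715×10⁻³
  tungsten: M = 0.386×10⁻³
The maximum is for maraging steel.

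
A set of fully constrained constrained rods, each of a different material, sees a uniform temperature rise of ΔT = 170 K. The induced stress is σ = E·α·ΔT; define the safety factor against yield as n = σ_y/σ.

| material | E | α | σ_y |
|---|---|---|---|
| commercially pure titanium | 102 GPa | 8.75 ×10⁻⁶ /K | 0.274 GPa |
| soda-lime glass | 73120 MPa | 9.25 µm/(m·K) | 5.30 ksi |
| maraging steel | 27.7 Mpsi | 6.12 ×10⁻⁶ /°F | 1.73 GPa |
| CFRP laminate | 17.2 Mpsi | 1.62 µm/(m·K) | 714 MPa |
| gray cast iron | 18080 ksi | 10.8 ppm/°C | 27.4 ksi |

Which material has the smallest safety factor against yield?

soda-lime glass

With everything in SI (GPa, ×10⁻⁶/K, MPa):
  commercially pure titanium: E = 102.0, α = 8.75, σ_y = 274.0 → σ = 152 MPa, n = 1.81
  soda-lime glass: E = 73.12, α = 9.25, σ_y = 36.54 → σ = 115 MPa, n = 0.318
  maraging steel: E = 191.0, α = 11.0, σ_y = 1730 → σ = 358 MPa, n = 4.84
  CFRP laminate: E = 118.6, α = 1.62, σ_y = 714.0 → σ = 32.7 MPa, n = 21.9
  gray cast iron: E = 124.7, α = 10.8, σ_y = 188.9 → σ = 229 MPa, n = 0.825
Smallest n: soda-lime glass with n = 0.318.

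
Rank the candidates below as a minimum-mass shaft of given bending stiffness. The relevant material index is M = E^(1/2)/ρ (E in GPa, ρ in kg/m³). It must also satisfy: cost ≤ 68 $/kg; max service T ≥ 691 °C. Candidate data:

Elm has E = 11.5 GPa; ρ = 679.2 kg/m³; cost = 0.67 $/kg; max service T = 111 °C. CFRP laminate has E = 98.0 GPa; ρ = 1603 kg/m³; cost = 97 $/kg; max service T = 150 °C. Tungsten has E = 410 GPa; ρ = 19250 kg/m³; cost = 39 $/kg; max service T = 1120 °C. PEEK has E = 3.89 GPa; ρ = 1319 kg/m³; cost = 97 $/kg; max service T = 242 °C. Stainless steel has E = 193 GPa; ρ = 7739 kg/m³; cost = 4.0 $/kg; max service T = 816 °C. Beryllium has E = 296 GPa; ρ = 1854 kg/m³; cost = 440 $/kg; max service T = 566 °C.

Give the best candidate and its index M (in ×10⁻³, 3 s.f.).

Screen on constraints: cost ≤ 68 $/kg; max service T ≥ 691 °C. Survivors: tungsten, stainless steel.
Evaluate M for each candidate:
  stainless steel: M = 1.80×10⁻³
  tungsten: M = 1.05×10⁻³
Highest index: stainless steel.

stainless steel, M = 1.80×10⁻³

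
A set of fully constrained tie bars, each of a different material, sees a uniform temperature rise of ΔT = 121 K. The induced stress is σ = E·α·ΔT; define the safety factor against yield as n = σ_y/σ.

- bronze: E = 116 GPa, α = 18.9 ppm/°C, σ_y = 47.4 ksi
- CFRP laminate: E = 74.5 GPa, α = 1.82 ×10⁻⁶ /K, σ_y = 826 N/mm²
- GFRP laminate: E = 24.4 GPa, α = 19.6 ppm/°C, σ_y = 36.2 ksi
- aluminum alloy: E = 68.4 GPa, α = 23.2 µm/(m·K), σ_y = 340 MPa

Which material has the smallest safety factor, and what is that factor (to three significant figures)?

bronze, n = 1.23

With everything in SI (GPa, ×10⁻⁶/K, MPa):
  bronze: E = 116.0, α = 18.9, σ_y = 326.8 → σ = 265 MPa, n = 1.23
  CFRP laminate: E = 74.50, α = 1.82, σ_y = 826.0 → σ = 16.4 MPa, n = 50.3
  GFRP laminate: E = 24.40, α = 19.6, σ_y = 249.6 → σ = 57.9 MPa, n = 4.31
  aluminum alloy: E = 68.40, α = 23.2, σ_y = 340.0 → σ = 192 MPa, n = 1.77
Bronze has the lowest safety factor, n = 1.23.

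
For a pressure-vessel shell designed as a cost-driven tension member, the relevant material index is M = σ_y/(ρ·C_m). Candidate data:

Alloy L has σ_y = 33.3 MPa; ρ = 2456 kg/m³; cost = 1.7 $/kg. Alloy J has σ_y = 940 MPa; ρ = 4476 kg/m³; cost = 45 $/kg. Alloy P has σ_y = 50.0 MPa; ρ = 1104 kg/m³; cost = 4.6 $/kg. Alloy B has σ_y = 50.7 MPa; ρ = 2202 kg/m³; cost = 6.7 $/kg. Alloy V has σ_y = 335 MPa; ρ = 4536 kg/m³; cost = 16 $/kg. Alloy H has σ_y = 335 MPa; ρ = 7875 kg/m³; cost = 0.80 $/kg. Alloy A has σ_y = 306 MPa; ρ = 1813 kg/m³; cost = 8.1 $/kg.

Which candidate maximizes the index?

Evaluate M for each candidate:
  alloy H: M = 53.2 kN·m per $
  alloy A: M = 20.8 kN·m per $
  alloy P: M = 9.85 kN·m per $
  alloy L: M = 7.98 kN·m per $
  alloy J: M = 4.67 kN·m per $
  alloy V: M = 4.62 kN·m per $
  alloy B: M = 3.44 kN·m per $
The maximum is for alloy H.

alloy H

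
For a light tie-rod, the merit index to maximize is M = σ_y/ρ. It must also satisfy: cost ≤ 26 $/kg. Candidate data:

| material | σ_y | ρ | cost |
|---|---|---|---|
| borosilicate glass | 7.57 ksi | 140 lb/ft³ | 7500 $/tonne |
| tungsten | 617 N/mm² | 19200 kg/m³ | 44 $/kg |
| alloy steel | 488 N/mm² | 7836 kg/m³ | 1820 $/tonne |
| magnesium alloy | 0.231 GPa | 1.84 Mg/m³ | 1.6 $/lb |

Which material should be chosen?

magnesium alloy

Screen on constraints: cost ≤ 26 $/kg. Survivors: borosilicate glass, alloy steel, magnesium alloy.
In SI units:
  borosilicate glass: σ_y = 52.19 MPa, ρ = 2243 kg/m³
  alloy steel: σ_y = 488.0 MPa, ρ = 7836 kg/m³
  magnesium alloy: σ_y = 231.0 MPa, ρ = 1840 kg/m³
  magnesium alloy: M = 126 kN·m/kg
  alloy steel: M = 62.3 kN·m/kg
  borosilicate glass: M = 23.3 kN·m/kg
The maximum is for magnesium alloy.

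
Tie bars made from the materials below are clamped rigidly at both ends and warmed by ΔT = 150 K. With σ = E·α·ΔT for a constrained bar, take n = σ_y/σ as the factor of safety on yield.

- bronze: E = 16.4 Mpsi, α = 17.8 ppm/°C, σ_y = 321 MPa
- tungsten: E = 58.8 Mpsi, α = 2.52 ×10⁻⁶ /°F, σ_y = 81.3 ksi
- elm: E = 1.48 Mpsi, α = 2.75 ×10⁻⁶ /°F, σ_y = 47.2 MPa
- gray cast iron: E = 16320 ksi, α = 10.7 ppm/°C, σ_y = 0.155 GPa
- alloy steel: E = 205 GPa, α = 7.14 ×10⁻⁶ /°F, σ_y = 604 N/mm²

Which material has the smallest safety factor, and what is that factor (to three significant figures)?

gray cast iron, n = 0.858

In consistent units (E in GPa, α in ×10⁻⁶/K, σ_y in MPa):
  bronze: E = 113.1, α = 17.8, σ_y = 321.0 → σ = 302 MPa, n = 1.06
  tungsten: E = 405.4, α = 4.54, σ_y = 560.5 → σ = 276 MPa, n = 2.03
  elm: E = 10.20, α = 4.95, σ_y = 47.20 → σ = 7.58 MPa, n = 6.23
  gray cast iron: E = 112.5, α = 10.7, σ_y = 155.0 → σ = 181 MPa, n = 0.858
  alloy steel: E = 205.0, α = 12.9, σ_y = 604.0 → σ = 395 MPa, n = 1.53
Smallest n: gray cast iron with n = 0.858.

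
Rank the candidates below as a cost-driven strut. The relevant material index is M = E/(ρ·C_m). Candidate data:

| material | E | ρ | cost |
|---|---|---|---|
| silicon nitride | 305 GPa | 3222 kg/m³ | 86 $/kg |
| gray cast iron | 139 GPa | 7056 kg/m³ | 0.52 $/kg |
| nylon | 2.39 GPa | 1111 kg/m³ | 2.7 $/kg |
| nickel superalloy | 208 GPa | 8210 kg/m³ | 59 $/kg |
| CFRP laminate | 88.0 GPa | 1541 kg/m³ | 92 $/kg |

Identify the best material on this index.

gray cast iron

Per-candidate index values:
  gray cast iron: M = 37.9 MN·m per $
  silicon nitride: M = 1.10 MN·m per $
  nylon: M = 0.797 MN·m per $
  CFRP laminate: M = 0.621 MN·m per $
  nickel superalloy: M = 0.429 MN·m per $
Gray cast iron has the largest M.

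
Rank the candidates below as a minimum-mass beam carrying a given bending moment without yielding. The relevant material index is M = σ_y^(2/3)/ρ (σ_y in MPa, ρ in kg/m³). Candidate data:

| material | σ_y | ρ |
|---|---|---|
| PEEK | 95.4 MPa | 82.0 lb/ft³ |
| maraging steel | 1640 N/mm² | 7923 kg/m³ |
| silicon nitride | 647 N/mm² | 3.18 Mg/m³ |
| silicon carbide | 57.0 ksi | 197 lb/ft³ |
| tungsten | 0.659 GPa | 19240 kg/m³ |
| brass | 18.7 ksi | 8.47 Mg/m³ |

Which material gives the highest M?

Putting every candidate on a common basis:
  PEEK: σ_y = 95.40 MPa, ρ = 1314 kg/m³
  maraging steel: σ_y = 1640 MPa, ρ = 7923 kg/m³
  silicon nitride: σ_y = 647.0 MPa, ρ = 3180 kg/m³
  silicon carbide: σ_y = 393.0 MPa, ρ = 3156 kg/m³
  tungsten: σ_y = 659.0 MPa, ρ = 19240 kg/m³
  brass: σ_y = 128.9 MPa, ρ = 8470 kg/m³
  silicon nitride: M = 23.5×10⁻³
  maraging steel: M = 17.6×10⁻³
  silicon carbide: M = 17.0×10⁻³
  PEEK: M = 15.9×10⁻³
  tungsten: M = 3.94×10⁻³
  brass: M = 3.01×10⁻³
Silicon nitride has the largest M.

silicon nitride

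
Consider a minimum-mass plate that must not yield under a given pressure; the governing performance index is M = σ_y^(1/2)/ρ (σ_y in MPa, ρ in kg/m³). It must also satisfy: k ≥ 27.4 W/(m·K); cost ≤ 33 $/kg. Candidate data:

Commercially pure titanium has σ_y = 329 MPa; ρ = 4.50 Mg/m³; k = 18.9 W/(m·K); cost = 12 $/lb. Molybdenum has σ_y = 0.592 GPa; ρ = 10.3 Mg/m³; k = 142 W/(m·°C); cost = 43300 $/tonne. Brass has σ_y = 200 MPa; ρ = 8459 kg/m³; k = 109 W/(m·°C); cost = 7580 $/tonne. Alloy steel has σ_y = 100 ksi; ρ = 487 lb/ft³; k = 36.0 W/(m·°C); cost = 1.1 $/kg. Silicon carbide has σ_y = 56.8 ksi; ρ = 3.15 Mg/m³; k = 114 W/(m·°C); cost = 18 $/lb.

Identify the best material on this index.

Screen on constraints: k ≥ 27.4 W/(m·K); cost ≤ 33 $/kg. Survivors: brass, alloy steel.
Putting every candidate on a common basis:
  brass: σ_y = 200.0 MPa, ρ = 8459 kg/m³
  alloy steel: σ_y = 689.5 MPa, ρ = 7801 kg/m³
  alloy steel: M = 3.37×10⁻³
  brass: M = 1.67×10⁻³
Highest index: alloy steel.

alloy steel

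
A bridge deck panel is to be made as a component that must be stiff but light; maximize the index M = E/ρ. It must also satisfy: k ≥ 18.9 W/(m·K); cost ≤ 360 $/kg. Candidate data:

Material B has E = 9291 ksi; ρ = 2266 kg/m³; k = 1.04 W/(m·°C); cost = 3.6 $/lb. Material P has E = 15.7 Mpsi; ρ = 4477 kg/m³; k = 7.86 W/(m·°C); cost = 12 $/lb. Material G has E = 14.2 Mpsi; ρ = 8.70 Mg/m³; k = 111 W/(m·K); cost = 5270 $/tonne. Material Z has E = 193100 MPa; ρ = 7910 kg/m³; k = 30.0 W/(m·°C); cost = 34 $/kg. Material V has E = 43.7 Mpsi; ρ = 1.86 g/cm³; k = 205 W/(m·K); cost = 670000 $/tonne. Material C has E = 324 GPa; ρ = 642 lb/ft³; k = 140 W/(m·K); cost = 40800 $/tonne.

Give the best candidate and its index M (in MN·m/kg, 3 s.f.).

Screen on constraints: k ≥ 18.9 W/(m·K); cost ≤ 360 $/kg. Survivors: material G, material Z, material C.
Convert each candidate to consistent units, then evaluate M:
  material G: E = 97.91 GPa, ρ = 8700 kg/m³
  material Z: E = 193.1 GPa, ρ = 7910 kg/m³
  material C: E = 324.0 GPa, ρ = 10280 kg/m³
  material C: M = 31.5 MN·m/kg
  material Z: M = 24.4 MN·m/kg
  material G: M = 11.3 MN·m/kg
Material C has the largest M.

material C, M = 31.5 MN·m/kg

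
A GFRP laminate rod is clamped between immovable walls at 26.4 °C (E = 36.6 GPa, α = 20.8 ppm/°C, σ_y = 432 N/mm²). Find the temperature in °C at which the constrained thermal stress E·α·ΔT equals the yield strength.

594 °C

σ_y = 432 N/mm² = 432.0 MPa.
E·α·ΔT = 432.0 MPa ⇒ ΔT = 432.0 / (36.60×10³ × 20.8×10⁻⁶) = 567.5 K.
T = 26.4 + 567.5 = 593.9 °C.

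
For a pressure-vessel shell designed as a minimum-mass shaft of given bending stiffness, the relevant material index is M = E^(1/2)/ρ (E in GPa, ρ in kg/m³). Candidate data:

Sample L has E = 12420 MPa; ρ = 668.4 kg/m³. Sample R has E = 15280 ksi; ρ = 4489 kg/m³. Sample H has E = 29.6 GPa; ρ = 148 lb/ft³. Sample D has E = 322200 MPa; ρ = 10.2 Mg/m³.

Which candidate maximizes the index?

sample L

Convert each candidate to consistent units, then evaluate M:
  sample L: E = 12.42 GPa, ρ = 668.4 kg/m³
  sample R: E = 105.4 GPa, ρ = 4489 kg/m³
  sample H: E = 29.60 GPa, ρ = 2371 kg/m³
  sample D: E = 322.2 GPa, ρ = 10200 kg/m³
  sample L: M = 5.27×10⁻³
  sample H: M = 2.29×10⁻³
  sample R: M = 2.29×10⁻³
  sample D: M = 1.76×10⁻³
Sample L has the largest M.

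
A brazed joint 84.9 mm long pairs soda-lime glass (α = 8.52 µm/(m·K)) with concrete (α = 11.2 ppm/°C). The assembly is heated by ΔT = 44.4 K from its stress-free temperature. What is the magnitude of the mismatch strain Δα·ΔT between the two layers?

Δα = |8.52 − 11.2|×10⁻⁶/K = 2.68×10⁻⁶/K.
Mismatch strain = Δα·ΔT = 2.68×10⁻⁶ × 44.4 = 1.19×10⁻⁴.

1.19×10⁻⁴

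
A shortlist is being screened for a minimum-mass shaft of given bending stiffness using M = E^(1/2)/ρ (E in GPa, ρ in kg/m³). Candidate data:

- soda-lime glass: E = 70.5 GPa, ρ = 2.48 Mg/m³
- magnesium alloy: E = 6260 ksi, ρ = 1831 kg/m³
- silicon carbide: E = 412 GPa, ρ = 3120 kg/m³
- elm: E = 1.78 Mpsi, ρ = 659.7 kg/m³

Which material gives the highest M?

After converting to SI:
  soda-lime glass: E = 70.50 GPa, ρ = 2480 kg/m³
  magnesium alloy: E = 43.16 GPa, ρ = 1831 kg/m³
  silicon carbide: E = 412.0 GPa, ρ = 3120 kg/m³
  elm: E = 12.27 GPa, ρ = 659.7 kg/m³
  silicon carbide: M = 6.51×10⁻³
  elm: M = 5.31×10⁻³
  magnesium alloy: M = 3.59×10⁻³
  soda-lime glass: M = 3.39×10⁻³
Silicon carbide ranks first.

silicon carbide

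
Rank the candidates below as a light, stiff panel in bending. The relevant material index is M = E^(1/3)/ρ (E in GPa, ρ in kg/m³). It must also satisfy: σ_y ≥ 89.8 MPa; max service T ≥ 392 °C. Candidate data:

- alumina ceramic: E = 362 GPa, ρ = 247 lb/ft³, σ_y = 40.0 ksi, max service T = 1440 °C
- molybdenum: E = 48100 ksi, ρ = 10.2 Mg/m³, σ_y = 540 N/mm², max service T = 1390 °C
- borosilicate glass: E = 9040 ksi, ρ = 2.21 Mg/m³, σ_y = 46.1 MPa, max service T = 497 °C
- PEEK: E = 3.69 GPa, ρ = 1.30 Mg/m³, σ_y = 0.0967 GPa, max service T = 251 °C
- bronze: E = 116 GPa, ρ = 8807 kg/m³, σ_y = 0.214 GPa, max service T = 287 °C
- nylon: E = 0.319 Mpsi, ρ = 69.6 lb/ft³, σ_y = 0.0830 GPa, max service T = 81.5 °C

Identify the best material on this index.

Screen on constraints: σ_y ≥ 89.8 MPa; max service T ≥ 392 °C. Survivors: alumina ceramic, molybdenum.
In SI units:
  alumina ceramic: E = 362.0 GPa, ρ = 3957 kg/m³
  molybdenum: E = 331.6 GPa, ρ = 10200 kg/m³
  alumina ceramic: M = 1.80×10⁻³
  molybdenum: M = 0.679×10⁻³
Highest index: alumina ceramic.

alumina ceramic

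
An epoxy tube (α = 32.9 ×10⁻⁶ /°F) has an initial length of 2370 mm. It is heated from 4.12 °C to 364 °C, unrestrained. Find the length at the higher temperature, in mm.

2420.5 mm

Convert α: 32.9×10⁻⁶/°F × (9/5) = 59.2×10⁻⁶/K.
ΔT = 364 − 4.12 = 359.9 K.
ΔL = α·L₀·ΔT = 59.2×10⁻⁶ × 2370 mm × 359.9 K = 50.5 mm.
L = L₀ + ΔL = 2370 + 50.5 = 2420.5 mm.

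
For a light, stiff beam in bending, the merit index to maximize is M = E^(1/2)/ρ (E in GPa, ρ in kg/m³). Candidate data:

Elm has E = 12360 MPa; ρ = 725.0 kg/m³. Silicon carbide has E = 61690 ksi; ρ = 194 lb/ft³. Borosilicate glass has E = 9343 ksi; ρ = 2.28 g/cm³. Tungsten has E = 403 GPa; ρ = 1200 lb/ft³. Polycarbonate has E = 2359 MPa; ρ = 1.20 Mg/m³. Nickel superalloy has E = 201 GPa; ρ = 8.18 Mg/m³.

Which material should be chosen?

In SI units:
  elm: E = 12.36 GPa, ρ = 725.0 kg/m³
  silicon carbide: E = 425.3 GPa, ρ = 3108 kg/m³
  borosilicate glass: E = 64.42 GPa, ρ = 2280 kg/m³
  tungsten: E = 403.0 GPa, ρ = 19220 kg/m³
  polycarbonate: E = 2.359 GPa, ρ = 1200 kg/m³
  nickel superalloy: E = 201.0 GPa, ρ = 8180 kg/m³
  silicon carbide: M = 6.64×10⁻³
  elm: M = 4.85×10⁻³
  borosilicate glass: M = 3.52×10⁻³
  nickel superalloy: M = 1.73×10⁻³
  polycarbonate: M = 1.28×10⁻³
  tungsten: M = 1.04×10⁻³
Silicon carbide has the largest M.

silicon carbide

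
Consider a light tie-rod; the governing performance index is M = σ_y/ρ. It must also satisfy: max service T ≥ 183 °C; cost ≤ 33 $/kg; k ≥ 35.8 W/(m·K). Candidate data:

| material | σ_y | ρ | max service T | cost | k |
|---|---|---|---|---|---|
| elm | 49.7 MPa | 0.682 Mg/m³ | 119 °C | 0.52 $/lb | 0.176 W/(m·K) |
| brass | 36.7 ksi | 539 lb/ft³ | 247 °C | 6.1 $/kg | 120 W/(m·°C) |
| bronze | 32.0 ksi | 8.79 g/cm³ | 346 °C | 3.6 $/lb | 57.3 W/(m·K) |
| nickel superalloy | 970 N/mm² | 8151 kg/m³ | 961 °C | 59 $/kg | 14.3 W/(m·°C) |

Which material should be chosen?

Screen on constraints: max service T ≥ 183 °C; cost ≤ 33 $/kg; k ≥ 35.8 W/(m·K). Survivors: brass, bronze.
In SI units:
  brass: σ_y = 253.0 MPa, ρ = 8634 kg/m³
  bronze: σ_y = 220.6 MPa, ρ = 8790 kg/m³
  brass: M = 29.3 kN·m/kg
  bronze: M = 25.1 kN·m/kg
Brass has the largest M.

brass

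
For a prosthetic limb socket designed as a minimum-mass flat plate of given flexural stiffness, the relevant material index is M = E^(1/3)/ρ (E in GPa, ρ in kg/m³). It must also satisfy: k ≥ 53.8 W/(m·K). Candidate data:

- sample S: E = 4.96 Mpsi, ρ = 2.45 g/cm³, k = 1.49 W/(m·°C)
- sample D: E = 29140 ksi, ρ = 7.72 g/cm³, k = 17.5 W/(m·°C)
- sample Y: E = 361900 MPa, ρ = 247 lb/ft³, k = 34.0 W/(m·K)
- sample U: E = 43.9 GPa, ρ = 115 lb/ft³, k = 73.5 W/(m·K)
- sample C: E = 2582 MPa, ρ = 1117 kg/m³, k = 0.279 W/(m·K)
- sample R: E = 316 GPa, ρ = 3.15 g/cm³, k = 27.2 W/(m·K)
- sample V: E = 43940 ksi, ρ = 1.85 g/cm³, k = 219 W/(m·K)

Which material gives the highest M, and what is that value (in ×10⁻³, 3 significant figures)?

sample V, M = 3.63×10⁻³

Screen on constraints: k ≥ 53.8 W/(m·K). Survivors: sample U, sample V.
Putting every candidate on a common basis:
  sample U: E = 43.90 GPa, ρ = 1842 kg/m³
  sample V: E = 303.0 GPa, ρ = 1850 kg/m³
  sample V: M = 3.63×10⁻³
  sample U: M = 1.92×10⁻³
Highest index: sample V.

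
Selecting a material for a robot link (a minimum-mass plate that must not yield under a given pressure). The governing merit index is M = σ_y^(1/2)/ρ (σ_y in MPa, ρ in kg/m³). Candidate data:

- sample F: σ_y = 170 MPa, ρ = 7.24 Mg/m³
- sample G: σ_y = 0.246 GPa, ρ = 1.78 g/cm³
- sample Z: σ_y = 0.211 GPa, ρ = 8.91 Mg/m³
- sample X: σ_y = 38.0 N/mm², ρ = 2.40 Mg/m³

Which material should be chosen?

In SI units:
  sample F: σ_y = 170.0 MPa, ρ = 7240 kg/m³
  sample G: σ_y = 246.0 MPa, ρ = 1780 kg/m³
  sample Z: σ_y = 211.0 MPa, ρ = 8910 kg/m³
  sample X: σ_y = 38.00 MPa, ρ = 2400 kg/m³
  sample G: M = 8.81×10⁻³
  sample X: M = 2.57×10⁻³
  sample F: M = 1.80×10⁻³
  sample Z: M = 1.63×10⁻³
The maximum is for sample G.

sample G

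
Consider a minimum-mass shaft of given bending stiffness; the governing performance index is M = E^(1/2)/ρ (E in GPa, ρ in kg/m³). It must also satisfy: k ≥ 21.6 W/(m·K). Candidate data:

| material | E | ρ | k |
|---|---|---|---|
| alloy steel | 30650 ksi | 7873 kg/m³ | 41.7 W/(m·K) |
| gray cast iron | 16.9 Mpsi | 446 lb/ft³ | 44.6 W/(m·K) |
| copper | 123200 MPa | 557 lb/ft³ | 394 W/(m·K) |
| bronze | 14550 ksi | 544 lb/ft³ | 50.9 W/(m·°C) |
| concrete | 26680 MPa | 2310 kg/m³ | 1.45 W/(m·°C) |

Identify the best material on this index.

alloy steel

Screen on constraints: k ≥ 21.6 W/(m·K). Survivors: alloy steel, gray cast iron, copper, bronze.
After converting to SI:
  alloy steel: E = 211.3 GPa, ρ = 7873 kg/m³
  gray cast iron: E = 116.5 GPa, ρ = 7144 kg/m³
  copper: E = 123.2 GPa, ρ = 8922 kg/m³
  bronze: E = 100.3 GPa, ρ = 8714 kg/m³
  alloy steel: M = 1.85×10⁻³
  gray cast iron: M = 1.51×10⁻³
  copper: M = 1.24×10⁻³
  bronze: M = 1.15×10⁻³
Alloy steel has the largest M.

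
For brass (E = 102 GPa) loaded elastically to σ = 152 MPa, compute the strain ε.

ε = σ/E = 152 / 102000 = 1.49×10⁻³.

1.49×10⁻³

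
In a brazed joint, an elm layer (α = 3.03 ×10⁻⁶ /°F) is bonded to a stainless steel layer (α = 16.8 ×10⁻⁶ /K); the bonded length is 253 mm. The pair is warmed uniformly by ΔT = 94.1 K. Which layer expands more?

elm: α = 3.03×10⁻⁶/°F × 9/5 = 5.45×10⁻⁶/K.
α(elm) = 5.45×10⁻⁶/K vs α(stainless steel) = 16.8×10⁻⁶/K.
Higher α expands more for the same ΔT: stainless steel.

stainless steel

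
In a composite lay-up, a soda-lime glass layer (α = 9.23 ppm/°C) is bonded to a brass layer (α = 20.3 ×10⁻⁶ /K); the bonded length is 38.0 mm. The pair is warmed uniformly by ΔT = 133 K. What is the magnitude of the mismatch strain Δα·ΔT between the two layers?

1.47×10⁻³

Δα = |9.23 − 20.3|×10⁻⁶/K = 11.1×10⁻⁶/K.
Mismatch strain = Δα·ΔT = 11.1×10⁻⁶ × 133.0 = 1.47×10⁻³.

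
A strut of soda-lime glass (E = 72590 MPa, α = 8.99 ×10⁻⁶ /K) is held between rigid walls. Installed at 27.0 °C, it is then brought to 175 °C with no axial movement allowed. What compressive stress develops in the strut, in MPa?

E = 72590 MPa = 72.59 GPa.
ΔT = 148.0 K. Constrained thermal stress σ = E·α·ΔT = 72.59×10³ MPa × 8.99×10⁻⁶ × 148.0 = 96.6 MPa (compressive).

96.6 MPa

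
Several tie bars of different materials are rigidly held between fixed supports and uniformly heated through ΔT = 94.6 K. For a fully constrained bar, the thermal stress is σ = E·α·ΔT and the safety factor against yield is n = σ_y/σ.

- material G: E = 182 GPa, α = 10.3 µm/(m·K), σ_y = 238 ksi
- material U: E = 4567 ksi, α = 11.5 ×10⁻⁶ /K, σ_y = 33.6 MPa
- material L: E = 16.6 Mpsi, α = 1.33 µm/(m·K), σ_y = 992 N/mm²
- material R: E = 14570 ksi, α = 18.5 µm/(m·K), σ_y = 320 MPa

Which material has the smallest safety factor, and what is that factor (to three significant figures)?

Converting E to GPa, α to ×10⁻⁶/K, σ_y to MPa, then σ and n for each:
  material G: E = 182.0, α = 10.3, σ_y = 1641 → σ = 177 MPa, n = 9.25
  material U: E = 31.49, α = 11.5, σ_y = 33.60 → σ = 34.3 MPa, n = 0.981
  material L: E = 114.5, α = 1.33, σ_y = 992.0 → σ = 14.4 MPa, n = 68.9
  material R: E = 100.5, α = 18.5, σ_y = 320.0 → σ = 176 MPa, n = 1.82
Smallest n: material U with n = 0.981.

material U, n = 0.981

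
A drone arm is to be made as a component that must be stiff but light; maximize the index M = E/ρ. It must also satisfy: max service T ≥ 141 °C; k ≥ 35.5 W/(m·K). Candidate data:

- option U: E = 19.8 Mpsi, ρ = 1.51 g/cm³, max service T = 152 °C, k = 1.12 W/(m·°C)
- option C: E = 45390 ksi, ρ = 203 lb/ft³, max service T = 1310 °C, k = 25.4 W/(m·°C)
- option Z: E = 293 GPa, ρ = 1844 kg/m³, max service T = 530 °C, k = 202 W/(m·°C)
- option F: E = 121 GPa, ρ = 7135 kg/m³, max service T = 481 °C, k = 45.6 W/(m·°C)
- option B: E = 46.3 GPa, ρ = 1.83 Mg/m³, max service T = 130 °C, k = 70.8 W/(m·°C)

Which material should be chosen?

option Z

Screen on constraints: max service T ≥ 141 °C; k ≥ 35.5 W/(m·K). Survivors: option Z, option F.
Convert each candidate to consistent units, then evaluate M:
  option Z: E = 293.0 GPa, ρ = 1844 kg/m³
  option F: E = 121.0 GPa, ρ = 7135 kg/m³
  option Z: M = 159 MN·m/kg
  option F: M = 17.0 MN·m/kg
Option Z has the largest M.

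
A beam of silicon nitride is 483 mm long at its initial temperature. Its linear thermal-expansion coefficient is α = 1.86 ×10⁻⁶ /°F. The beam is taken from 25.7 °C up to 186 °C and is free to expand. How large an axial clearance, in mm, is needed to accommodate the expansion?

Convert α: 1.86×10⁻⁶/°F × (9/5) = 3.35×10⁻⁶/K.
ΔT = 186 − 25.7 = 160.3 K.
ΔL = α·L₀·ΔT = 3.35×10⁻⁶ × 483 mm × 160.3 K = 0.259 mm.

0.259 mm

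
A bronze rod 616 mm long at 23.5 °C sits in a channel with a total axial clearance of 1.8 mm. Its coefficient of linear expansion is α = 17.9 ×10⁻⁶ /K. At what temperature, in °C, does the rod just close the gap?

α·L₀·ΔT = 1.8 mm ⇒ ΔT = 1.8 / (17.9×10⁻⁶ × 616.0) = 163.2 K.
T = 23.5 + 163.2 = 186.7 °C.

187 °C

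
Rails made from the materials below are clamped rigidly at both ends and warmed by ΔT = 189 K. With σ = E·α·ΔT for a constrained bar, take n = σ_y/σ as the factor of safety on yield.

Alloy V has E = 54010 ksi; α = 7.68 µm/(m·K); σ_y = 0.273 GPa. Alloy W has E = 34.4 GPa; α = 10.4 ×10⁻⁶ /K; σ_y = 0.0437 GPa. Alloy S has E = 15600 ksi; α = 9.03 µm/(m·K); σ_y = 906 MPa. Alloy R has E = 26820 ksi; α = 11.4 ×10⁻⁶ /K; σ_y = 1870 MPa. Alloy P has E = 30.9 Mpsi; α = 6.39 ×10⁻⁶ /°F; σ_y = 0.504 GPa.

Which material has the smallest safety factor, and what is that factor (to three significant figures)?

In consistent units (E in GPa, α in ×10⁻⁶/K, σ_y in MPa):
  alloy V: E = 372.4, α = 7.68, σ_y = 273.0 → σ = 541 MPa, n = 0.505
  alloy W: E = 34.40, α = 10.4, σ_y = 43.70 → σ = 67.6 MPa, n = 0.646
  alloy S: E = 107.6, α = 9.03, σ_y = 906.0 → σ = 184 MPa, n = 4.94
  alloy R: E = 184.9, α = 11.4, σ_y = 1870 → σ = 398 MPa, n = 4.69
  alloy P: E = 213.0, α = 11.5, σ_y = 504.0 → σ = 463 MPa, n = 1.09
Alloy V has the lowest safety factor, n = 0.505.

alloy V, n = 0.505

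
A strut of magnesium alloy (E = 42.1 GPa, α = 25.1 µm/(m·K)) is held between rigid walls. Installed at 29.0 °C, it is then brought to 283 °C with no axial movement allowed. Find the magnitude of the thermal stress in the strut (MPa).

268 MPa

ΔT = 254.0 K. Constrained thermal stress σ = E·α·ΔT = 42.10×10³ MPa × 25.1×10⁻⁶ × 254.0 = 268 MPa (compressive).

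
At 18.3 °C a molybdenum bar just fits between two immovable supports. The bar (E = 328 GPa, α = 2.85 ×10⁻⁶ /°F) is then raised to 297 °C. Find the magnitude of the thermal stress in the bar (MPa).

469 MPa

α = 2.85×10⁻⁶/°F × 9/5 = 5.13×10⁻⁶/K.
ΔT = 278.7 K. Constrained thermal stress σ = E·α·ΔT = 328.0×10³ MPa × 5.13×10⁻⁶ × 278.7 = 469 MPa (compressive).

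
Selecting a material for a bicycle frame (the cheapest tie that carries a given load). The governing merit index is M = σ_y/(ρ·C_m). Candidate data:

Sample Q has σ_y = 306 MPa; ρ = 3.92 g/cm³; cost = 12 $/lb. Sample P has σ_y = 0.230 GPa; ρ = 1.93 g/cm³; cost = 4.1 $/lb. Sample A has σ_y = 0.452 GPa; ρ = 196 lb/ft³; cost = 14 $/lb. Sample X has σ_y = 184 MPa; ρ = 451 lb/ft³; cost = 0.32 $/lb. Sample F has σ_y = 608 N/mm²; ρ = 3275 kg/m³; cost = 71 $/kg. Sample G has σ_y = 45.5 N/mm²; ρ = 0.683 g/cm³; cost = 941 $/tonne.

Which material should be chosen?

Normalizing units and computing the index:
  sample Q: σ_y = 306.0 MPa, ρ = 3920 kg/m³, cost = 26.46 $/kg
  sample P: σ_y = 230.0 MPa, ρ = 1930 kg/m³, cost = 9.039 $/kg
  sample A: σ_y = 452.0 MPa, ρ = 3140 kg/m³, cost = 30.86 $/kg
  sample X: σ_y = 184.0 MPa, ρ = 7224 kg/m³, cost = 0.7055 $/kg
  sample F: σ_y = 608.0 MPa, ρ = 3275 kg/m³, cost = 71.00 $/kg
  sample G: σ_y = 45.50 MPa, ρ = 683.0 kg/m³, cost = 0.9410 $/kg
  sample G: M = 70.8 kN·m per $
  sample X: M = 36.1 kN·m per $
  sample P: M = 13.2 kN·m per $
  sample A: M = 4.66 kN·m per $
  sample Q: M = 2.95 kN·m per $
  sample F: M = 2.61 kN·m per $
Sample G ranks first.

sample G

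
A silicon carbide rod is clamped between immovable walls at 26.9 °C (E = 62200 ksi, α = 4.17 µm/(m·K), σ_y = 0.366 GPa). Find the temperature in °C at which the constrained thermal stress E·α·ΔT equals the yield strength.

232 °C

E = 62200 ksi = 428.9 GPa.
σ_y = 0.366 GPa = 366.0 MPa.
E·α·ΔT = 366.0 MPa ⇒ ΔT = 366.0 / (428.9×10³ × 4.17×10⁻⁶) = 204.7 K.
T = 26.9 + 204.7 = 231.6 °C.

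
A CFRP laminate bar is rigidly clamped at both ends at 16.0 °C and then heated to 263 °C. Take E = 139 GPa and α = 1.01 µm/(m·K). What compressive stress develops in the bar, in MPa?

ΔT = 247.0 K. Constrained thermal stress σ = E·α·ΔT = 139.0×10³ MPa × 1.01×10⁻⁶ × 247.0 = 34.7 MPa (compressive).

34.7 MPa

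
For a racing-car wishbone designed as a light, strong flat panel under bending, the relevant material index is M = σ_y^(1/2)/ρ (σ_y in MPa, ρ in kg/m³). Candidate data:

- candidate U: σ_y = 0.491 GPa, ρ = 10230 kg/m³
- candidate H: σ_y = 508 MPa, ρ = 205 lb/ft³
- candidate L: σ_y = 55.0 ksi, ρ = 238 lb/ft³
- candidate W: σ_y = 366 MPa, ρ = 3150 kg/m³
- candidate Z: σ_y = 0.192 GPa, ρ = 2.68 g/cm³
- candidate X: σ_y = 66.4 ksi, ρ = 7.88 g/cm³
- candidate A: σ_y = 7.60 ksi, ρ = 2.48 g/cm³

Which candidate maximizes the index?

Convert each candidate to consistent units, then evaluate M:
  candidate U: σ_y = 491.0 MPa, ρ = 10230 kg/m³
  candidate H: σ_y = 508.0 MPa, ρ = 3284 kg/m³
  candidate L: σ_y = 379.2 MPa, ρ = 3812 kg/m³
  candidate W: σ_y = 366.0 MPa, ρ = 3150 kg/m³
  candidate Z: σ_y = 192.0 MPa, ρ = 2680 kg/m³
  candidate X: σ_y = 457.8 MPa, ρ = 7880 kg/m³
  candidate A: σ_y = 52.40 MPa, ρ = 2480 kg/m³
  candidate H: M = 6.86×10⁻³
  candidate W: M = 6.07×10⁻³
  candidate Z: M = 5.17×10⁻³
  candidate L: M = 5.11×10⁻³
  candidate A: M = 2.92×10⁻³
  candidate X: M = 2.72×10⁻³
  candidate U: M = 2.17×10⁻³
Highest index: candidate H.

candidate H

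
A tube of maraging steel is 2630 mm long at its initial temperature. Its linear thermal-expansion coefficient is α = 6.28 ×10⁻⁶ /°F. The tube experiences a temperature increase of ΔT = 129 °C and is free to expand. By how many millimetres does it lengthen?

3.84 mm

Convert α: 6.28×10⁻⁶/°F × (9/5) = 11.3×10⁻⁶/K.
ΔL = α·L₀·ΔT = 11.3×10⁻⁶ × 2630 mm × 129.0 K = 3.84 mm.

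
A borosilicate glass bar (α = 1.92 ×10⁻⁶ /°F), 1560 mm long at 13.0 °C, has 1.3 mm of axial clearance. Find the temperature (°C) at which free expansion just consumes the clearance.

α = 1.92×10⁻⁶/°F × 9/5 = 3.46×10⁻⁶/K.
α·L₀·ΔT = 1.3 mm ⇒ ΔT = 1.3 / (3.46×10⁻⁶ × 1560.0) = 241.1 K.
T = 13.0 + 241.1 = 254.1 °C.

254 °C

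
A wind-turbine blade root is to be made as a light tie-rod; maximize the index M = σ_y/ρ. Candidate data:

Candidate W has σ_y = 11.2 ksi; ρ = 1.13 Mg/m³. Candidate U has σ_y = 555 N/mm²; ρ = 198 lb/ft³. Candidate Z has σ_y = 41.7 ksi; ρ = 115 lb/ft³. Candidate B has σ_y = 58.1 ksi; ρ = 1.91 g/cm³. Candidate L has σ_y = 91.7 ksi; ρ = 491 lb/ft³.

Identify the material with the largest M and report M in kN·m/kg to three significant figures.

candidate B, M = 210 kN·m/kg

Putting every candidate on a common basis:
  candidate W: σ_y = 77.22 MPa, ρ = 1130 kg/m³
  candidate U: σ_y = 555.0 MPa, ρ = 3172 kg/m³
  candidate Z: σ_y = 287.5 MPa, ρ = 1842 kg/m³
  candidate B: σ_y = 400.6 MPa, ρ = 1910 kg/m³
  candidate L: σ_y = 632.2 MPa, ρ = 7865 kg/m³
  candidate B: M = 210 kN·m/kg
  candidate U: M = 175 kN·m/kg
  candidate Z: M = 156 kN·m/kg
  candidate L: M = 80.4 kN·m/kg
  candidate W: M = 68.3 kN·m/kg
Candidate B has the largest M.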